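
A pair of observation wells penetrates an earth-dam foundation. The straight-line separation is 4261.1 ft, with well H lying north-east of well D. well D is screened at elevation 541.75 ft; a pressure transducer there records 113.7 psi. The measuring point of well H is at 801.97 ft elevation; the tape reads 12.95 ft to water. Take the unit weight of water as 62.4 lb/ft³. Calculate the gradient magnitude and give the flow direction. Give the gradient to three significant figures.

i ≈ 0.00355; groundwater flows toward the north-east

Pressure head at well D: ψ = 144·P/γ = 144 × 113.7 / 62.4 = 262.38 ft.
Total head at well D: h = z + ψ = 541.75 + 262.38 = 804.13 ft.
Total head at well H: h = 801.97 − 12.95 = 789.02 ft.
Head difference: h(well D) − h(well H) = 804.13 − 789.02 = 15.11 ft.
Hydraulic gradient: i = |Δh| / L = 15.11 / 4261.1 = 0.00355.
Flow is from higher to lower head: from well D toward well H, i.e. toward the north-east.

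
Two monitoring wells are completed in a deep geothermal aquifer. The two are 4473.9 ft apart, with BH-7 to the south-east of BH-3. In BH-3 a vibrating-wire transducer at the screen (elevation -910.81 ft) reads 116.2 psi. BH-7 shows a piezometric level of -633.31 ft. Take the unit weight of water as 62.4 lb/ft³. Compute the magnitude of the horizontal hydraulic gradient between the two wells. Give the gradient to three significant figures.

Pressure head at BH-3: ψ = 144·P/γ = 144 × 116.2 / 62.4 = 268.15 ft.
Total head at BH-3: h = z + ψ = -910.81 + 268.15 = -642.66 ft.
Total head at BH-7: h = -633.31 ft (water level in the piezometer is the total head).
Head difference: h(BH-3) − h(BH-7) = -642.66 − (-633.31) = -9.35 ft.
Hydraulic gradient: i = |Δh| / L = 9.35 / 4473.9 = 0.00209.

i ≈ 0.00209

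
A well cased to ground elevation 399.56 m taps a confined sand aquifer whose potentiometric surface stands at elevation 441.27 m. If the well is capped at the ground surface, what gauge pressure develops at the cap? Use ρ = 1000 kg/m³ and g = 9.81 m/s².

Head above the cap: Δh = 441.27 − 399.56 = 41.71 m.
P = ρgΔh = 1000 × 9.81 × 41.71 = 409175 Pa ≈ 409 kPa.

P ≈ 409 kPa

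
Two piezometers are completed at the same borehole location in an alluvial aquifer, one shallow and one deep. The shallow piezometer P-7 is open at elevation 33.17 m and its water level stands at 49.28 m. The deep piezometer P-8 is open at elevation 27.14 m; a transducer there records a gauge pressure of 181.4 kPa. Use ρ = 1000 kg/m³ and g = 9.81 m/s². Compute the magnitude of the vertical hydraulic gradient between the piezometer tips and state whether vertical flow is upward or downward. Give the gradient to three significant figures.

|i_v| ≈ 0.605; vertical flow is downward

Total head at P-7: h = 49.28 m (water level in the standpipe).
Pressure head at P-8: ψ = P/(ρg) = 181.4×1000 / (1000 × 9.81) = 18.49 m.
Total head at P-8: h = z + ψ = 27.14 + 18.49 = 45.63 m.
Δh = h(P-7) − h(P-8) = 49.28 − 45.63 = 3.65 m.
Vertical separation Δz = 33.17 − 27.14 = 6.03 m.
|i_v| = |Δh| / Δz = 3.65 / 6.03 = 0.605.
Head is higher in the shallow piezometer, so vertical flow is downward (recharge condition).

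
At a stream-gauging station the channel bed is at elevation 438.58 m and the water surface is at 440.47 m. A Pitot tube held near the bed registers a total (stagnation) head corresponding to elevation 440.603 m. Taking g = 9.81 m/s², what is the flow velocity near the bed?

v ≈ 1.62 m/s

Near the bed, under hydrostatic conditions, the piezometric head (z + ψ) equals the free-surface elevation, 440.47 m.
Velocity head = total − piezometric = 440.603 − 440.47 = 0.133 m.
v = √(2g·h_v) = √(2 × 9.81 × 0.133) = 1.62 m/s.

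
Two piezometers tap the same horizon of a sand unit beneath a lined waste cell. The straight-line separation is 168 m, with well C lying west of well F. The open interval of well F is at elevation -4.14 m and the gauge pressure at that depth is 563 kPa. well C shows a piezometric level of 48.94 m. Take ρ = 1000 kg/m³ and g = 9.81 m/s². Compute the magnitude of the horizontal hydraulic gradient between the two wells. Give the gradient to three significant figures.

Pressure head at well F: ψ = P/(ρg) = 563×1000 / (1000 × 9.81) = 57.39 m.
Total head at well F: h = z + ψ = -4.14 + 57.39 = 53.25 m.
Total head at well C: h = 48.94 m (water level in the piezometer is the total head).
Head difference: h(well F) − h(well C) = 53.25 − 48.94 = 4.31 m.
Hydraulic gradient: i = |Δh| / L = 4.31 / 168 = 0.0257.

i ≈ 0.0257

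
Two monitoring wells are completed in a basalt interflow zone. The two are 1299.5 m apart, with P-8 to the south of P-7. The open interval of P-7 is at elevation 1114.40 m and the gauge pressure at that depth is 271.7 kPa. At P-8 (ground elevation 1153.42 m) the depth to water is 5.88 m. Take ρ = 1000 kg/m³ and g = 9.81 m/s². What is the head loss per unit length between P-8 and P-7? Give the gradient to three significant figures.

Pressure head at P-7: ψ = P/(ρg) = 271.7×1000 / (1000 × 9.81) = 27.70 m.
Total head at P-7: h = z + ψ = 1114.40 + 27.70 = 1142.10 m.
Total head at P-8: h = 1153.42 − 5.88 = 1147.54 m.
Head difference: h(P-7) − h(P-8) = 1142.10 − 1147.54 = -5.44 m.
Hydraulic gradient: i = |Δh| / L = 5.44 / 1299.5 = 0.00419.

i ≈ 0.00419 m/m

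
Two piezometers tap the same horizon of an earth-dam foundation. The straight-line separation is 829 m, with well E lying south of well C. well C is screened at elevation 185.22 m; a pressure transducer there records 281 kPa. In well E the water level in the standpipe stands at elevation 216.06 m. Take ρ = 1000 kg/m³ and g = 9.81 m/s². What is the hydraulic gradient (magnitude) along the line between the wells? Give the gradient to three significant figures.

Pressure head at well C: ψ = P/(ρg) = 281×1000 / (1000 × 9.81) = 28.64 m.
Total head at well C: h = z + ψ = 185.22 + 28.64 = 213.86 m.
Total head at well E: h = 216.06 m (water level in the piezometer is the total head).
Head difference: h(well C) − h(well E) = 213.86 − 216.06 = -2.20 m.
Hydraulic gradient: i = |Δh| / L = 2.20 / 829 = 0.00265.

i ≈ 0.00265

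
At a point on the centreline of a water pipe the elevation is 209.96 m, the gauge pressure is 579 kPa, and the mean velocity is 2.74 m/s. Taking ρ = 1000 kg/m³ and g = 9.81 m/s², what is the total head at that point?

h ≈ 269.36 m

Pressure head ψ = P/(ρg) = 579×1000 / (1000 × 9.81) = 59.02 m.
Velocity head = v²/(2g) = 2.74² / (2 × 9.81) = 0.383 m.
h = z + ψ + v²/(2g) = 209.96 + 59.02 + 0.383 = 269.36 m.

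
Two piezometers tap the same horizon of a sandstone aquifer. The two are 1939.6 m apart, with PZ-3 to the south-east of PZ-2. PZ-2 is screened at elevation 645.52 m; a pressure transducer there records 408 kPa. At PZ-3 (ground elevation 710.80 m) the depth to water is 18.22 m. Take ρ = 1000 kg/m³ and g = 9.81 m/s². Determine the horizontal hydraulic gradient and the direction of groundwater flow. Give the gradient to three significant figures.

i ≈ 0.00282; groundwater flows toward the north-west

Pressure head at PZ-2: ψ = P/(ρg) = 408×1000 / (1000 × 9.81) = 41.59 m.
Total head at PZ-2: h = z + ψ = 645.52 + 41.59 = 687.11 m.
Total head at PZ-3: h = 710.80 − 18.22 = 692.58 m.
Head difference: h(PZ-2) − h(PZ-3) = 687.11 − 692.58 = -5.47 m.
Hydraulic gradient: i = |Δh| / L = 5.47 / 1939.6 = 0.00282.
Flow is from higher to lower head: from PZ-3 toward PZ-2, i.e. toward the north-west.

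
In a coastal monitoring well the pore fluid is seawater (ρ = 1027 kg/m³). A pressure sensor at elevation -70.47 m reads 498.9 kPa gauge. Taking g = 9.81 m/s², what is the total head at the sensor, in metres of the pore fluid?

h ≈ -20.95 m

ψ = P/(ρg) = 498.9×1000 / (1027 × 9.81) = 49.52 m.
h = z + ψ = -70.47 + 49.52 = -20.95 m.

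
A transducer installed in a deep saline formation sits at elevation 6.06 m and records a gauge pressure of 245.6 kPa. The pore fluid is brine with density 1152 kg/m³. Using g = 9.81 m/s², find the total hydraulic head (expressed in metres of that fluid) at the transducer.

h ≈ 27.79 m

ψ = P/(ρg) = 245.6×1000 / (1152 × 9.81) = 21.73 m.
h = z + ψ = 6.06 + 21.73 = 27.79 m.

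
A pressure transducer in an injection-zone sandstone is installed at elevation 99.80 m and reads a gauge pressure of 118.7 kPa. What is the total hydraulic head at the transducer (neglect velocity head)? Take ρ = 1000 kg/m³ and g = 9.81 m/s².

ψ = P/(ρg) = 118.7×1000 / (1000 × 9.81) = 12.10 m.
h = z + ψ = 99.80 + 12.10 = 111.90 m.

h ≈ 111.90 m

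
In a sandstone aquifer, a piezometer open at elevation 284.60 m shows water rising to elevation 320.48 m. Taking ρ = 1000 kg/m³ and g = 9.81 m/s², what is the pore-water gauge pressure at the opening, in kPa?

Pressure head ψ = h − z = 320.48 − 284.60 = 35.88 m.
P = ρgψ = 1000 × 9.81 × 35.88 = 351983 Pa ≈ 352 kPa.

P ≈ 352 kPa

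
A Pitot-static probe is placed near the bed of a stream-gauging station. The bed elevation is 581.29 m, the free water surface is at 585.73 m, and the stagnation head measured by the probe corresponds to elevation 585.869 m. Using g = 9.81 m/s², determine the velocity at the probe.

Near the bed, under hydrostatic conditions, the piezometric head (z + ψ) equals the free-surface elevation, 585.73 m.
Velocity head = total − piezometric = 585.869 − 585.73 = 0.139 m.
v = √(2g·h_v) = √(2 × 9.81 × 0.139) = 1.65 m/s.

v ≈ 1.65 m/s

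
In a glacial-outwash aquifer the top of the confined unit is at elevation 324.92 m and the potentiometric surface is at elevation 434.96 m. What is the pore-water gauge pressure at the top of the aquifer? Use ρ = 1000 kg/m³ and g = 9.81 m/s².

P ≈ 1080 kPa

Pressure head at the aquifer top: ψ = h − z = 434.96 − 324.92 = 110.04 m.
P = ρgψ = 1000 × 9.81 × 110.04 = 1079492 Pa ≈ 1080 kPa.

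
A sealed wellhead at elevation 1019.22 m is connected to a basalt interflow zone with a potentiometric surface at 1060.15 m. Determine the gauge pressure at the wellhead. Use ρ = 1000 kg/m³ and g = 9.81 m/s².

P ≈ 402 kPa

Head above the cap: Δh = 1060.15 − 1019.22 = 40.93 m.
P = ρgΔh = 1000 × 9.81 × 40.93 = 401523 Pa ≈ 402 kPa.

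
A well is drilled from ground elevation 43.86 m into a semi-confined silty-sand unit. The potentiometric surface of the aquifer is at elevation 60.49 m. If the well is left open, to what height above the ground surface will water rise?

Water rises to the potentiometric surface, so the rise above ground = 60.49 − 43.86 = 16.63 m.

≈ 16.63 m above ground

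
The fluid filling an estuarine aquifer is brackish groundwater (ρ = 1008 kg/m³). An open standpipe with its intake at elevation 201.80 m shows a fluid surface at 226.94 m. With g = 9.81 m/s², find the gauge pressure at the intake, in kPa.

P ≈ 249 kPa

Pressure head ψ = h − z = 226.94 − 201.80 = 25.14 m.
P = ρgψ = 1008 × 9.81 × 25.14 = 248596 Pa ≈ 249 kPa.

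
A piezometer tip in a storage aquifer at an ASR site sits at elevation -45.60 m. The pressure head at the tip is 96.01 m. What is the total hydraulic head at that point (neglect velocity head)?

h ≈ 50.41 m

h = z + ψ = -45.60 + 96.01 = 50.41 m.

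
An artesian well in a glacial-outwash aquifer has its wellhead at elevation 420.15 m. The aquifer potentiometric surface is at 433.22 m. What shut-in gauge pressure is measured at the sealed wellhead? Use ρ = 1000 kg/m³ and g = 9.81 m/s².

P ≈ 128 kPa

Head above the cap: Δh = 433.22 − 420.15 = 13.07 m.
P = ρgΔh = 1000 × 9.81 × 13.07 = 128217 Pa ≈ 128 kPa.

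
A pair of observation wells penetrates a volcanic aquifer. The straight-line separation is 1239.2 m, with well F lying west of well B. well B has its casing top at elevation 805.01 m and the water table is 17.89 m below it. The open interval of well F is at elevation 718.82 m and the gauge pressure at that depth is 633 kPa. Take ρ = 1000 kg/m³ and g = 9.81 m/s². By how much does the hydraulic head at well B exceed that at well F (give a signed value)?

Δh ≈ 3.77 m

Total head at well B: h = 805.01 − 17.89 = 787.12 m.
Pressure head at well F: ψ = P/(ρg) = 633×1000 / (1000 × 9.81) = 64.53 m.
Total head at well F: h = z + ψ = 718.82 + 64.53 = 783.35 m.
Head difference: h(well B) − h(well F) = 787.12 − 783.35 = 3.77 m.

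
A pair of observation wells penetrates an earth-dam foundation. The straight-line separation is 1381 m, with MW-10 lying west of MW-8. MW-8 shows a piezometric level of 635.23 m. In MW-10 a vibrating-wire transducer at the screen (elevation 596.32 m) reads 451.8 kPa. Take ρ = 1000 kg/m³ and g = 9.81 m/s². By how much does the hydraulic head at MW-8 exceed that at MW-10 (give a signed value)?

Total head at MW-8: h = 635.23 m (water level in the piezometer is the total head).
Pressure head at MW-10: ψ = P/(ρg) = 451.8×1000 / (1000 × 9.81) = 46.06 m.
Total head at MW-10: h = z + ψ = 596.32 + 46.06 = 642.38 m.
Head difference: h(MW-8) − h(MW-10) = 635.23 − 642.38 = -7.15 m.

Δh ≈ -7.15 m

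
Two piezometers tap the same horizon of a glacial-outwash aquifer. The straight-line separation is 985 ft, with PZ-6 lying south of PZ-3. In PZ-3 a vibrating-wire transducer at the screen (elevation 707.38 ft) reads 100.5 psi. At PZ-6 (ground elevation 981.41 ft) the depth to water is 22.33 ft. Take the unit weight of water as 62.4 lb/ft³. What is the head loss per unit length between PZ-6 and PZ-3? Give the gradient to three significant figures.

i ≈ 0.0201 ft/ft

Pressure head at PZ-3: ψ = 144·P/γ = 144 × 100.5 / 62.4 = 231.92 ft.
Total head at PZ-3: h = z + ψ = 707.38 + 231.92 = 939.30 ft.
Total head at PZ-6: h = 981.41 − 22.33 = 959.08 ft.
Head difference: h(PZ-3) − h(PZ-6) = 939.30 − 959.08 = -19.78 ft.
Hydraulic gradient: i = |Δh| / L = 19.78 / 985 = 0.0201.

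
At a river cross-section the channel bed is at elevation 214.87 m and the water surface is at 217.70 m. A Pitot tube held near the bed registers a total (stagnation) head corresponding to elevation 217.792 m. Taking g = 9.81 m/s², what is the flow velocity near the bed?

Near the bed, under hydrostatic conditions, the piezometric head (z + ψ) equals the free-surface elevation, 217.70 m.
Velocity head = total − piezometric = 217.792 − 217.70 = 0.092 m.
v = √(2g·h_v) = √(2 × 9.81 × 0.092) = 1.34 m/s.

v ≈ 1.34 m/s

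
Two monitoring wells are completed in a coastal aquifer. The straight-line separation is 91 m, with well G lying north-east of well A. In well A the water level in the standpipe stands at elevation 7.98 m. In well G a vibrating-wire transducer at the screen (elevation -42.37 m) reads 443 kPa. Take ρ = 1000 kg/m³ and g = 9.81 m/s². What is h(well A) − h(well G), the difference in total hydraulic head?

Δh ≈ 5.19 m

Total head at well A: h = 7.98 m (water level in the piezometer is the total head).
Pressure head at well G: ψ = P/(ρg) = 443×1000 / (1000 × 9.81) = 45.16 m.
Total head at well G: h = z + ψ = -42.37 + 45.16 = 2.79 m.
Head difference: h(well A) − h(well G) = 7.98 − 2.79 = 5.19 m.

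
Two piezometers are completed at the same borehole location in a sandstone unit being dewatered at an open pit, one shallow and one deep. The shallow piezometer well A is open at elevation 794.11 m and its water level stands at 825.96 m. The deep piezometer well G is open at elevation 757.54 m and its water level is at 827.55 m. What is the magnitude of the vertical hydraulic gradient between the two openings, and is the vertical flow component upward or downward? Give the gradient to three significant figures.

|i_v| ≈ 0.0435; vertical flow is upward

Total head at well A: h = 825.96 m (water level in the standpipe).
Total head at well G: h = 827.55 m.
Δh = h(well A) − h(well G) = 825.96 − 827.55 = -1.59 m.
Vertical separation Δz = 794.11 − 757.54 = 36.57 m.
|i_v| = |Δh| / Δz = 1.59 / 36.57 = 0.0435.
Head is higher in the deep piezometer, so vertical flow is upward (discharge condition).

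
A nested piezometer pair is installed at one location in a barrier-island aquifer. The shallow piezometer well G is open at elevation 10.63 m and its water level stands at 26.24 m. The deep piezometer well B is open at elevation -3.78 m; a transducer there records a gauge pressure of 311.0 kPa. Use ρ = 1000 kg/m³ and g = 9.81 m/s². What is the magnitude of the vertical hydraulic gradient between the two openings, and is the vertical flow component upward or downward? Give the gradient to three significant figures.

|i_v| ≈ 0.117; vertical flow is upward

Total head at well G: h = 26.24 m (water level in the standpipe).
Pressure head at well B: ψ = P/(ρg) = 311.0×1000 / (1000 × 9.81) = 31.70 m.
Total head at well B: h = z + ψ = -3.78 + 31.70 = 27.92 m.
Δh = h(well G) − h(well B) = 26.24 − 27.92 = -1.68 m.
Vertical separation Δz = 10.63 − (-3.78) = 14.41 m.
|i_v| = |Δh| / Δz = 1.68 / 14.41 = 0.117.
Head is higher in the deep piezometer, so vertical flow is upward (discharge condition).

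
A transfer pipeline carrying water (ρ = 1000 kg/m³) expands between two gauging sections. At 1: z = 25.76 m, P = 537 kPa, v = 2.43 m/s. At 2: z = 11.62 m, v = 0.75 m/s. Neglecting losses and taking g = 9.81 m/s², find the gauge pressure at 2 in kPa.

P₂ ≈ 678 kPa

Pressure head at 1: ψ₁ = P₁/(ρg) = 537×1000 / (1000 × 9.81) = 54.74 m.
Velocity heads: v₁²/2g = 2.43²/19.62 = 0.301 m; v₂²/2g = 0.75²/19.62 = 0.029 m.
Total head H = z₁ + ψ₁ + v₁²/2g = 25.76 + 54.74 + 0.301 = 80.80 m.
ψ₂ = H − z₂ − v₂²/2g = 80.80 − 11.62 − 0.029 = 69.15 m.
P₂ = ρgψ₂ = 1000 × 9.81 × 69.15 ≈ 678 kPa.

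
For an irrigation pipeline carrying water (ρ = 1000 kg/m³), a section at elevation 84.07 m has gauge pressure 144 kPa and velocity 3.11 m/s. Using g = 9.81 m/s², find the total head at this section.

Pressure head ψ = P/(ρg) = 144×1000 / (1000 × 9.81) = 14.68 m.
Velocity head = v²/(2g) = 3.11² / (2 × 9.81) = 0.493 m.
h = z + ψ + v²/(2g) = 84.07 + 14.68 + 0.493 = 99.24 m.

h ≈ 99.24 m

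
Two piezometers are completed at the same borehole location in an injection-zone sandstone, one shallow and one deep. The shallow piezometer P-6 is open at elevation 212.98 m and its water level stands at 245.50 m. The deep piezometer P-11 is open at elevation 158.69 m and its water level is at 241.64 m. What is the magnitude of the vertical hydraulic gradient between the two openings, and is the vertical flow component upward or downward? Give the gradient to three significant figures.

|i_v| ≈ 0.0711; vertical flow is downward

Total head at P-6: h = 245.50 m (water level in the standpipe).
Total head at P-11: h = 241.64 m.
Δh = h(P-6) − h(P-11) = 245.50 − 241.64 = 3.86 m.
Vertical separation Δz = 212.98 − 158.69 = 54.29 m.
|i_v| = |Δh| / Δz = 3.86 / 54.29 = 0.0711.
Head is higher in the shallow piezometer, so vertical flow is downward (recharge condition).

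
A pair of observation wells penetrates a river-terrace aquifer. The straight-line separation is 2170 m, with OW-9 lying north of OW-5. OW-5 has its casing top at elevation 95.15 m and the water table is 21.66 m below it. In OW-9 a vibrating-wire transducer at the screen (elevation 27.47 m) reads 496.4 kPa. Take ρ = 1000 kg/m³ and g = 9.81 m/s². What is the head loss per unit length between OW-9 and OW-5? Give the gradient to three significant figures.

Total head at OW-5: h = 95.15 − 21.66 = 73.49 m.
Pressure head at OW-9: ψ = P/(ρg) = 496.4×1000 / (1000 × 9.81) = 50.60 m.
Total head at OW-9: h = z + ψ = 27.47 + 50.60 = 78.07 m.
Head difference: h(OW-5) − h(OW-9) = 73.49 − 78.07 = -4.58 m.
Hydraulic gradient: i = |Δh| / L = 4.58 / 2170 = 0.00211.

i ≈ 0.00211 m/m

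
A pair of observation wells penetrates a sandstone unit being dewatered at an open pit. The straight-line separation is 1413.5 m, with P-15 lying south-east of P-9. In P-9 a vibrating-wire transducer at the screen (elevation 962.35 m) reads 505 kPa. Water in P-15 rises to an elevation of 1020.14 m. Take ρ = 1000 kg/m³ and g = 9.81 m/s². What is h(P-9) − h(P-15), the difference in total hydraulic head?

Pressure head at P-9: ψ = P/(ρg) = 505×1000 / (1000 × 9.81) = 51.48 m.
Total head at P-9: h = z + ψ = 962.35 + 51.48 = 1013.83 m.
Total head at P-15: h = 1020.14 m (water level in the piezometer is the total head).
Head difference: h(P-9) − h(P-15) = 1013.83 − 1020.14 = -6.31 m.

Δh ≈ -6.31 m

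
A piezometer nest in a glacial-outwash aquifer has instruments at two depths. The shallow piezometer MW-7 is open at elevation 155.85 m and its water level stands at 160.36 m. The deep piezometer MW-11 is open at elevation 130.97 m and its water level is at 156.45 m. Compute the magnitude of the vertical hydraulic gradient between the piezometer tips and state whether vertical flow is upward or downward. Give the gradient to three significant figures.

|i_v| ≈ 0.157; vertical flow is downward

Total head at MW-7: h = 160.36 m (water level in the standpipe).
Total head at MW-11: h = 156.45 m.
Δh = h(MW-7) − h(MW-11) = 160.36 − 156.45 = 3.91 m.
Vertical separation Δz = 155.85 − 130.97 = 24.88 m.
|i_v| = |Δh| / Δz = 3.91 / 24.88 = 0.157.
Head is higher in the shallow piezometer, so vertical flow is downward (recharge condition).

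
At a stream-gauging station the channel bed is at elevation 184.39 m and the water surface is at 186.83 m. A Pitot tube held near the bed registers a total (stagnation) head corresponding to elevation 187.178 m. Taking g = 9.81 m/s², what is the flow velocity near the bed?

Near the bed, under hydrostatic conditions, the piezometric head (z + ψ) equals the free-surface elevation, 186.83 m.
Velocity head = total − piezometric = 187.178 − 186.83 = 0.348 m.
v = √(2g·h_v) = √(2 × 9.81 × 0.348) = 2.61 m/s.

v ≈ 2.61 m/s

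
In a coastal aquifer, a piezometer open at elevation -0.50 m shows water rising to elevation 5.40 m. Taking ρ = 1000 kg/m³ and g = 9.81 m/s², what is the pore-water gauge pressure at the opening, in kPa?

Pressure head ψ = h − z = 5.40 − (-0.50) = 5.90 m.
P = ρgψ = 1000 × 9.81 × 5.90 = 57879 Pa ≈ 57.9 kPa.

P ≈ 57.9 kPa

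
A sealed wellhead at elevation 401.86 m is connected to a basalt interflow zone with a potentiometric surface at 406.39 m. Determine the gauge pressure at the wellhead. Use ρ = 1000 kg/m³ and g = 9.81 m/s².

Head above the cap: Δh = 406.39 − 401.86 = 4.53 m.
P = ρgΔh = 1000 × 9.81 × 4.53 = 44439 Pa ≈ 44.4 kPa.

P ≈ 44.4 kPa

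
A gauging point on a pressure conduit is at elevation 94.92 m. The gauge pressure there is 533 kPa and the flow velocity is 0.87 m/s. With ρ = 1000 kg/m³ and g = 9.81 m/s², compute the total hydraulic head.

Pressure head ψ = P/(ρg) = 533×1000 / (1000 × 9.81) = 54.33 m.
Velocity head = v²/(2g) = 0.87² / (2 × 9.81) = 0.039 m.
h = z + ψ + v²/(2g) = 94.92 + 54.33 + 0.039 = 149.29 m.

h ≈ 149.29 m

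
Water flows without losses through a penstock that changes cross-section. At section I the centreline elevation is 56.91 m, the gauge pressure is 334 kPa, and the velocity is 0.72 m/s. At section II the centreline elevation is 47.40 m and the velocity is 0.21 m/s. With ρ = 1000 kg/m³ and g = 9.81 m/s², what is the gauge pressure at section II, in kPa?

P₂ ≈ 428 kPa

Pressure head at I: ψ₁ = P₁/(ρg) = 334×1000 / (1000 × 9.81) = 34.05 m.
Velocity heads: v₁²/2g = 0.72²/19.62 = 0.026 m; v₂²/2g = 0.21²/19.62 = 0.002 m.
Total head H = z₁ + ψ₁ + v₁²/2g = 56.91 + 34.05 + 0.026 = 90.99 m.
ψ₂ = H − z₂ − v₂²/2g = 90.99 − 47.40 − 0.002 = 43.59 m.
P₂ = ρgψ₂ = 1000 × 9.81 × 43.59 ≈ 428 kPa.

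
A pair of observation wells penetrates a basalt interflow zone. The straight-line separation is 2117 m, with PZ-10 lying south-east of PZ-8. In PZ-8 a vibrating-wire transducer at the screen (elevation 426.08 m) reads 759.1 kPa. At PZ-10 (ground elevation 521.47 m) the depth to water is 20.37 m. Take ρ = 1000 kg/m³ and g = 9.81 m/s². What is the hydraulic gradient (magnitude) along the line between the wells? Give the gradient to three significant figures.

Pressure head at PZ-8: ψ = P/(ρg) = 759.1×1000 / (1000 × 9.81) = 77.38 m.
Total head at PZ-8: h = z + ψ = 426.08 + 77.38 = 503.46 m.
Total head at PZ-10: h = 521.47 − 20.37 = 501.10 m.
Head difference: h(PZ-8) − h(PZ-10) = 503.46 − 501.10 = 2.36 m.
Hydraulic gradient: i = |Δh| / L = 2.36 / 2117 = 0.00111.

i ≈ 0.00111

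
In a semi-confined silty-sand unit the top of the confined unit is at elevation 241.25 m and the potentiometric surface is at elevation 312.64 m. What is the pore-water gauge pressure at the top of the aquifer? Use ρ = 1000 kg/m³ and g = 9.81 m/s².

Pressure head at the aquifer top: ψ = h − z = 312.64 − 241.25 = 71.39 m.
P = ρgψ = 1000 × 9.81 × 71.39 = 700336 Pa ≈ 700 kPa.

P ≈ 700 kPa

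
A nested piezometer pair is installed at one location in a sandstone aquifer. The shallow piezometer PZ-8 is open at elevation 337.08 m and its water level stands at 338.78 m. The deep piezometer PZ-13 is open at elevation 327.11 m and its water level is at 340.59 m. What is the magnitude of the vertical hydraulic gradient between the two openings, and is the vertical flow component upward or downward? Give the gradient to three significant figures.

|i_v| ≈ 0.182; vertical flow is upward

Total head at PZ-8: h = 338.78 m (water level in the standpipe).
Total head at PZ-13: h = 340.59 m.
Δh = h(PZ-8) − h(PZ-13) = 338.78 − 340.59 = -1.81 m.
Vertical separation Δz = 337.08 − 327.11 = 9.97 m.
|i_v| = |Δh| / Δz = 1.81 / 9.97 = 0.182.
Head is higher in the deep piezometer, so vertical flow is upward (discharge condition).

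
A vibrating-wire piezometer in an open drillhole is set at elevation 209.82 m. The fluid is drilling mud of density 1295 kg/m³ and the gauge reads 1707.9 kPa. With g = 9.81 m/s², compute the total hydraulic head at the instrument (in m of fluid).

h ≈ 344.26 m

ψ = P/(ρg) = 1707.9×1000 / (1295 × 9.81) = 134.44 m.
h = z + ψ = 209.82 + 134.44 = 344.26 m.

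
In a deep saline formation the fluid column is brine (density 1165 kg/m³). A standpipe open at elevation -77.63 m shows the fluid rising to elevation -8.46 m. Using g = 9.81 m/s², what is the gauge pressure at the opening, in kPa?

Pressure head ψ = h − z = -8.46 − (-77.63) = 69.17 m.
P = ρgψ = 1165 × 9.81 × 69.17 = 790520 Pa ≈ 791 kPa.

P ≈ 791 kPa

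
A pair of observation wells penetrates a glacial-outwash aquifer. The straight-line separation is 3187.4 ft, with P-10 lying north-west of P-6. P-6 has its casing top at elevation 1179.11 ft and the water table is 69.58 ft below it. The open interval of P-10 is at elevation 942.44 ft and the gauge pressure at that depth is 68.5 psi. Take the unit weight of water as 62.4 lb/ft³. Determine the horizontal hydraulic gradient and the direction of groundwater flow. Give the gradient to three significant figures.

i ≈ 0.00283; groundwater flows toward the north-west

Total head at P-6: h = 1179.11 − 69.58 = 1109.53 ft.
Pressure head at P-10: ψ = 144·P/γ = 144 × 68.5 / 62.4 = 158.08 ft.
Total head at P-10: h = z + ψ = 942.44 + 158.08 = 1100.52 ft.
Head difference: h(P-6) − h(P-10) = 1109.53 − 1100.52 = 9.01 ft.
Hydraulic gradient: i = |Δh| / L = 9.01 / 3187.4 = 0.00283.
Flow is from higher to lower head: from P-6 toward P-10, i.e. toward the north-west.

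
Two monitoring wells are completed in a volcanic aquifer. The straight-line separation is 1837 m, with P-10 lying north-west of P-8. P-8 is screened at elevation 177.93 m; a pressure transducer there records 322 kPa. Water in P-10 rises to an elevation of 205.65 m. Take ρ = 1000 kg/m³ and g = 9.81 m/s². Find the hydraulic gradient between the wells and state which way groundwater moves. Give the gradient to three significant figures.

i ≈ 0.00278; groundwater flows toward the north-west

Pressure head at P-8: ψ = P/(ρg) = 322×1000 / (1000 × 9.81) = 32.82 m.
Total head at P-8: h = z + ψ = 177.93 + 32.82 = 210.75 m.
Total head at P-10: h = 205.65 m (water level in the piezometer is the total head).
Head difference: h(P-8) − h(P-10) = 210.75 − 205.65 = 5.10 m.
Hydraulic gradient: i = |Δh| / L = 5.10 / 1837 = 0.00278.
Flow is from higher to lower head: from P-8 toward P-10, i.e. toward the north-west.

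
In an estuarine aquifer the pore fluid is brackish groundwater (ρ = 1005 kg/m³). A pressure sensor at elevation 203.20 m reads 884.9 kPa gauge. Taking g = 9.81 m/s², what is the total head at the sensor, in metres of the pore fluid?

ψ = P/(ρg) = 884.9×1000 / (1005 × 9.81) = 89.76 m.
h = z + ψ = 203.20 + 89.76 = 292.96 m.

h ≈ 292.96 m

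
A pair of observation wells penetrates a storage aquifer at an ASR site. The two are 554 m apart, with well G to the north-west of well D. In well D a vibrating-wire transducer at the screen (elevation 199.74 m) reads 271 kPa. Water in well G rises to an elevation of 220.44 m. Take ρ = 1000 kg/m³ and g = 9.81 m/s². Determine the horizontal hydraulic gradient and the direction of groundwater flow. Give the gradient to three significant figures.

i ≈ 0.0125; groundwater flows toward the north-west

Pressure head at well D: ψ = P/(ρg) = 271×1000 / (1000 × 9.81) = 27.62 m.
Total head at well D: h = z + ψ = 199.74 + 27.62 = 227.36 m.
Total head at well G: h = 220.44 m (water level in the piezometer is the total head).
Head difference: h(well D) − h(well G) = 227.36 − 220.44 = 6.92 m.
Hydraulic gradient: i = |Δh| / L = 6.92 / 554 = 0.0125.
Flow is from higher to lower head: from well D toward well G, i.e. toward the north-west.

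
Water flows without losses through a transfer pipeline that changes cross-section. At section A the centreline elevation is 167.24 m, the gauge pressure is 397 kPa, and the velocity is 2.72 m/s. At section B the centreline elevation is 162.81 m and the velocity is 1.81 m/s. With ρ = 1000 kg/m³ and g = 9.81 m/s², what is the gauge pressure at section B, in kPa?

P₂ ≈ 443 kPa

Pressure head at A: ψ₁ = P₁/(ρg) = 397×1000 / (1000 × 9.81) = 40.47 m.
Velocity heads: v₁²/2g = 2.72²/19.62 = 0.377 m; v₂²/2g = 1.81²/19.62 = 0.167 m.
Total head H = z₁ + ψ₁ + v₁²/2g = 167.24 + 40.47 + 0.377 = 208.09 m.
ψ₂ = H − z₂ − v₂²/2g = 208.09 − 162.81 − 0.167 = 45.11 m.
P₂ = ρgψ₂ = 1000 × 9.81 × 45.11 ≈ 443 kPa.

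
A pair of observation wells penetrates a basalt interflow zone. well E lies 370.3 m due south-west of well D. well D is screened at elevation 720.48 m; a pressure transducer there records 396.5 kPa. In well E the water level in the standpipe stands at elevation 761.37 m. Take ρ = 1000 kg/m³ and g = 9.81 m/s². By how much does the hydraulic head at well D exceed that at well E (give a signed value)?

Δh ≈ -0.47 m

Pressure head at well D: ψ = P/(ρg) = 396.5×1000 / (1000 × 9.81) = 40.42 m.
Total head at well D: h = z + ψ = 720.48 + 40.42 = 760.90 m.
Total head at well E: h = 761.37 m (water level in the piezometer is the total head).
Head difference: h(well D) − h(well E) = 760.90 − 761.37 = -0.47 m.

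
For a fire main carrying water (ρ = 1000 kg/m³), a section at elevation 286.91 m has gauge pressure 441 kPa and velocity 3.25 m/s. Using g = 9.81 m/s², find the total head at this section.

h ≈ 332.40 m

Pressure head ψ = P/(ρg) = 441×1000 / (1000 × 9.81) = 44.95 m.
Velocity head = v²/(2g) = 3.25² / (2 × 9.81) = 0.538 m.
h = z + ψ + v²/(2g) = 286.91 + 44.95 + 0.538 = 332.40 m.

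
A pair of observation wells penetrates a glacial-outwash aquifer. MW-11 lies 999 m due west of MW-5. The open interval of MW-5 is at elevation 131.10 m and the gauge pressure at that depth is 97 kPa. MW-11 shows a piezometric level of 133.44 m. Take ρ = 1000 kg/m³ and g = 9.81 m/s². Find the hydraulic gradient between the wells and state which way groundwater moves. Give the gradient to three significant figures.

Pressure head at MW-5: ψ = P/(ρg) = 97×1000 / (1000 × 9.81) = 9.89 m.
Total head at MW-5: h = z + ψ = 131.10 + 9.89 = 140.99 m.
Total head at MW-11: h = 133.44 m (water level in the piezometer is the total head).
Head difference: h(MW-5) − h(MW-11) = 140.99 − 133.44 = 7.55 m.
Hydraulic gradient: i = |Δh| / L = 7.55 / 999 = 0.00756.
Flow is from higher to lower head: from MW-5 toward MW-11, i.e. toward the west.

i ≈ 0.00756; groundwater flows toward the west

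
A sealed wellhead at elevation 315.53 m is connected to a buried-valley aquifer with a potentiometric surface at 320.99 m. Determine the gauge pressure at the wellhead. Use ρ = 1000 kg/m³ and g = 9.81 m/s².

Head above the cap: Δh = 320.99 − 315.53 = 5.46 m.
P = ρgΔh = 1000 × 9.81 × 5.46 = 53563 Pa ≈ 53.6 kPa.

P ≈ 53.6 kPa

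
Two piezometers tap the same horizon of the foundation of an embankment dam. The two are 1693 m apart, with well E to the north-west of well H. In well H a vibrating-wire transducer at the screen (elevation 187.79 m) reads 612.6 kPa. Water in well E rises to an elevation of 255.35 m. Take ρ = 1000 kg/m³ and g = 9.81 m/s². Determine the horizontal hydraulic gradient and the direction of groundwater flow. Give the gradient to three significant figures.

Pressure head at well H: ψ = P/(ρg) = 612.6×1000 / (1000 × 9.81) = 62.45 m.
Total head at well H: h = z + ψ = 187.79 + 62.45 = 250.24 m.
Total head at well E: h = 255.35 m (water level in the piezometer is the total head).
Head difference: h(well H) − h(well E) = 250.24 − 255.35 = -5.11 m.
Hydraulic gradient: i = |Δh| / L = 5.11 / 1693 = 0.00302.
Flow is from higher to lower head: from well E toward well H, i.e. toward the south-east.

i ≈ 0.00302; groundwater flows toward the south-east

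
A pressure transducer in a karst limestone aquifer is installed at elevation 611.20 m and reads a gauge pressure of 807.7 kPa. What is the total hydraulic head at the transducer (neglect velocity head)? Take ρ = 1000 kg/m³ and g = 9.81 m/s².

h ≈ 693.53 m

ψ = P/(ρg) = 807.7×1000 / (1000 × 9.81) = 82.33 m.
h = z + ψ = 611.20 + 82.33 = 693.53 m.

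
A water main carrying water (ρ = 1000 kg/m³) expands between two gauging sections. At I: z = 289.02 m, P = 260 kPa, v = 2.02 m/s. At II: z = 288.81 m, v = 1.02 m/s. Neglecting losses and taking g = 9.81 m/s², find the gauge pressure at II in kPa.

Pressure head at I: ψ₁ = P₁/(ρg) = 260×1000 / (1000 × 9.81) = 26.50 m.
Velocity heads: v₁²/2g = 2.02²/19.62 = 0.208 m; v₂²/2g = 1.02²/19.62 = 0.053 m.
Total head H = z₁ + ψ₁ + v₁²/2g = 289.02 + 26.50 + 0.208 = 315.73 m.
ψ₂ = H − z₂ − v₂²/2g = 315.73 − 288.81 − 0.053 = 26.87 m.
P₂ = ρgψ₂ = 1000 × 9.81 × 26.87 ≈ 264 kPa.

P₂ ≈ 264 kPa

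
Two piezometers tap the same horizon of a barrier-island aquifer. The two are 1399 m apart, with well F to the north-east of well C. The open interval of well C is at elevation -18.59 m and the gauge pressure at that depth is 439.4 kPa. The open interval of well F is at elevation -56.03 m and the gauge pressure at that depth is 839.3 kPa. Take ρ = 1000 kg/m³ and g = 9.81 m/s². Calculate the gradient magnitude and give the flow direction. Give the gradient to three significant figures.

Pressure head at well C: ψ = P/(ρg) = 439.4×1000 / (1000 × 9.81) = 44.79 m.
Total head at well C: h = z + ψ = -18.59 + 44.79 = 26.20 m.
Pressure head at well F: ψ = P/(ρg) = 839.3×1000 / (1000 × 9.81) = 85.56 m.
Total head at well F: h = z + ψ = -56.03 + 85.56 = 29.53 m.
Head difference: h(well C) − h(well F) = 26.20 − 29.53 = -3.33 m.
Hydraulic gradient: i = |Δh| / L = 3.33 / 1399 = 0.00238.
Flow is from higher to lower head: from well F toward well C, i.e. toward the south-west.

i ≈ 0.00238; groundwater flows toward the south-west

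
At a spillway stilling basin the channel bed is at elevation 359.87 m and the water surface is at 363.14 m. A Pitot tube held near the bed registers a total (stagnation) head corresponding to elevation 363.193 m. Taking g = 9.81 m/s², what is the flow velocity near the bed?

Near the bed, under hydrostatic conditions, the piezometric head (z + ψ) equals the free-surface elevation, 363.14 m.
Velocity head = total − piezometric = 363.193 − 363.14 = 0.053 m.
v = √(2g·h_v) = √(2 × 9.81 × 0.053) = 1.02 m/s.

v ≈ 1.02 m/s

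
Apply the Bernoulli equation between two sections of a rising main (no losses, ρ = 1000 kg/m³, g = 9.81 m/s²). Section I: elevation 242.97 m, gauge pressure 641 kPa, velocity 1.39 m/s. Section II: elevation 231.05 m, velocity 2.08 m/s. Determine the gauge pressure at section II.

P₂ ≈ 757 kPa

Pressure head at I: ψ₁ = P₁/(ρg) = 641×1000 / (1000 × 9.81) = 65.34 m.
Velocity heads: v₁²/2g = 1.39²/19.62 = 0.098 m; v₂²/2g = 2.08²/19.62 = 0.221 m.
Total head H = z₁ + ψ₁ + v₁²/2g = 242.97 + 65.34 + 0.098 = 308.41 m.
ψ₂ = H − z₂ − v₂²/2g = 308.41 − 231.05 − 0.221 = 77.14 m.
P₂ = ρgψ₂ = 1000 × 9.81 × 77.14 ≈ 757 kPa.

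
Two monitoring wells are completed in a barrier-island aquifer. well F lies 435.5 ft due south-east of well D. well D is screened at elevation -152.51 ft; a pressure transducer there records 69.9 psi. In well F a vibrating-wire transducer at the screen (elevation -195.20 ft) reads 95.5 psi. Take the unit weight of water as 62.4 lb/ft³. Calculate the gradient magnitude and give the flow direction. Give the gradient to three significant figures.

i ≈ 0.0376; groundwater flows toward the north-west

Pressure head at well D: ψ = 144·P/γ = 144 × 69.9 / 62.4 = 161.31 ft.
Total head at well D: h = z + ψ = -152.51 + 161.31 = 8.80 ft.
Pressure head at well F: ψ = 144·P/γ = 144 × 95.5 / 62.4 = 220.38 ft.
Total head at well F: h = z + ψ = -195.20 + 220.38 = 25.18 ft.
Head difference: h(well D) − h(well F) = 8.80 − 25.18 = -16.38 ft.
Hydraulic gradient: i = |Δh| / L = 16.38 / 435.5 = 0.0376.
Flow is from higher to lower head: from well F toward well D, i.e. toward the north-west.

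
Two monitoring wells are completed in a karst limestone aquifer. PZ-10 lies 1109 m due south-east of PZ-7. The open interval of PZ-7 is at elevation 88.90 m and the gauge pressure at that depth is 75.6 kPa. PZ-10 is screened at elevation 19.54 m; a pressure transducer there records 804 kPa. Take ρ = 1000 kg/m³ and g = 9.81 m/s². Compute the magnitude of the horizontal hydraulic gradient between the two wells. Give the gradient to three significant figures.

Pressure head at PZ-7: ψ = P/(ρg) = 75.6×1000 / (1000 × 9.81) = 7.71 m.
Total head at PZ-7: h = z + ψ = 88.90 + 7.71 = 96.61 m.
Pressure head at PZ-10: ψ = P/(ρg) = 804×1000 / (1000 × 9.81) = 81.96 m.
Total head at PZ-10: h = z + ψ = 19.54 + 81.96 = 101.50 m.
Head difference: h(PZ-7) − h(PZ-10) = 96.61 − 101.50 = -4.89 m.
Hydraulic gradient: i = |Δh| / L = 4.89 / 1109 = 0.00441.

i ≈ 0.00441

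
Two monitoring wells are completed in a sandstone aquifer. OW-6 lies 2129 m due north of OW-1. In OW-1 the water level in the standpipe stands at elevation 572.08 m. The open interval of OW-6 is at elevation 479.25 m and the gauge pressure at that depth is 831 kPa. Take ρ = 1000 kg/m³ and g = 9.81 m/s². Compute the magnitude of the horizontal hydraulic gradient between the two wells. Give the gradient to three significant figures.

i ≈ 0.00381

Total head at OW-1: h = 572.08 m (water level in the piezometer is the total head).
Pressure head at OW-6: ψ = P/(ρg) = 831×1000 / (1000 × 9.81) = 84.71 m.
Total head at OW-6: h = z + ψ = 479.25 + 84.71 = 563.96 m.
Head difference: h(OW-1) − h(OW-6) = 572.08 − 563.96 = 8.12 m.
Hydraulic gradient: i = |Δh| / L = 8.12 / 2129 = 0.00381.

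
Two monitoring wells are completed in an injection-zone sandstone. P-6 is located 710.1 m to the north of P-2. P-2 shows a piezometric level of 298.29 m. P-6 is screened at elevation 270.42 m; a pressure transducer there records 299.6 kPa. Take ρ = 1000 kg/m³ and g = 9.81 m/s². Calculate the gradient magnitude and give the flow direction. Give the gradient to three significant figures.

i ≈ 0.00376; groundwater flows toward the south

Total head at P-2: h = 298.29 m (water level in the piezometer is the total head).
Pressure head at P-6: ψ = P/(ρg) = 299.6×1000 / (1000 × 9.81) = 30.54 m.
Total head at P-6: h = z + ψ = 270.42 + 30.54 = 300.96 m.
Head difference: h(P-2) − h(P-6) = 298.29 − 300.96 = -2.67 m.
Hydraulic gradient: i = |Δh| / L = 2.67 / 710.1 = 0.00376.
Flow is from higher to lower head: from P-6 toward P-2, i.e. toward the south.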